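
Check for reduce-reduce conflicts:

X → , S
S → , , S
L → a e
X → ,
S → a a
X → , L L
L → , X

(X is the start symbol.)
Yes — I14: [S → , , S .] vs [X → , S .]

A reduce-reduce conflict occurs when an LR(0) state has two complete items [A → α .] and [B → β .] — both call for a reduction, and with no lookahead the parser cannot choose between them.

Augment with X' → X and build the canonical LR(0) collection (I0 = CLOSURE({[X' → . X]}), then GOTO on every symbol after a dot until no new states appear). It has 15 states:
  I0: { [X → . , L L], [X → . , S], [X → . ,], [X' → . X] }  — shift
  I1: { [L → . , X], [L → . a e], [S → . , , S], [S → . a a], [X → , . L L], [X → , . S], [X → , .] }  — shift, reduce
  I2: { [X' → X .] }  — accept
  I3: { [L → , . X], [S → , . , S], [X → . , L L], [X → . , S], [X → . ,] }  — shift
  I4: { [L → . , X], [L → . a e], [X → , L . L] }  — shift
  I5: { [X → , S .] }  — reduce
  I6: { [L → a . e], [S → a . a] }  — shift
  I7: { [S → a a .] }  — reduce
  I8: { [L → a e .] }  — reduce
  I9: { [L → , . X], [X → . , L L], [X → . , S], [X → . ,] }  — shift
  I10: { [X → , L L .] }  — reduce
  I11: { [L → a . e] }  — shift
  I12: { [L → , X .] }  — reduce
  I13: { [L → . , X], [L → . a e], [S → , , . S], [S → . , , S], [S → . a a], [X → , . L L], [X → , . S], [X → , .] }  — shift, reduce
  I14: { [S → , , S .], [X → , S .] }  — 2 reduces

I14 contains complete items [S → , , S .], [X → , S .] — reduce-reduce conflict.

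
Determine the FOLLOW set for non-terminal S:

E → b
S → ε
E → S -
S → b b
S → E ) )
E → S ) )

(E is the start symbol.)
{ ')', '-' }

To compute FOLLOW(S), find every occurrence of S on a right-hand side N → α S β: add FIRST(β) \ {ε}, and if β is empty or nullable also add FOLLOW(N). Iterate to a fixed point.

In E → S -: S is followed by '-', add FIRST('-') \ {ε} = { '-' }
In E → S ) ): S is followed by ')' ')', add FIRST(')' ')') \ {ε} = { ')' }

Taking the union: FOLLOW(S) = { ')', '-' }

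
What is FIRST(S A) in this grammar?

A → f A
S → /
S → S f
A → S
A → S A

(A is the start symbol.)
{ '/' }

FIRST sets of the non-terminals involved (from the grammar, by fixed-point iteration):
  FIRST(S) = { '/' }

To compute FIRST(S A), process the symbols left to right:
Symbol S is a non-terminal. Add FIRST(S) \ {ε} = { '/' }
S is not nullable (ε ∉ FIRST(S)), so stop here.
FIRST(S A) = { '/' }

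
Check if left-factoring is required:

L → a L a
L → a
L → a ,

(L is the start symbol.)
Left-factoring is needed when two productions for the same non-terminal
share a common prefix on the right-hand side.

Productions for L:
  L → a L a
  L → a
  L → a ,

Found common prefix 'a' in productions for L

Answer: Yes, L has productions with common prefix 'a'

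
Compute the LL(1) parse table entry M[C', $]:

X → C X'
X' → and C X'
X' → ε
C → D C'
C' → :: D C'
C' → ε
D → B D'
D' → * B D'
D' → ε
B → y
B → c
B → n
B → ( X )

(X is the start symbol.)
To find M[C', $], we find productions for C' where $ is in the predict set (PREDICT(N → α) = (FIRST(α) \ {ε}) ∪ (FOLLOW(N) if α ⇒* ε)).

Relevant sets:
  FOLLOW(C') = { $, ')', 'and' }

C' → :: D C': PREDICT = { '::' }
C' → ε: PREDICT = { $, ')', 'and' }
  $ is in predict set, so this production goes in M[C', $]

M[C', $] = C' → ε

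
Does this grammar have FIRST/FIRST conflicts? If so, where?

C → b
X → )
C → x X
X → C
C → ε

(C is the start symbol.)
A FIRST/FIRST conflict occurs when two productions N → α and N → β for the same non-terminal have FIRST(α) ∩ FIRST(β) ≠ ∅ (with ε ∈ FIRST of a nullable right-hand side, so two nullable alternatives also conflict).

FIRST sets of the non-terminals at (or reachable through a nullable prefix from) the front of some alternative:
  FIRST(C) = { 'b', 'x', ε }

Productions for C:
  C → b: FIRST = { 'b' }
  C → x X: FIRST = { 'x' }
  C → ε: FIRST = { ε }
Productions for X:
  X → ): FIRST = { ')' }
  X → C: FIRST = { 'b', 'x', ε }

All alternatives of each non-terminal have pairwise disjoint FIRST sets.

Answer: No FIRST/FIRST conflicts.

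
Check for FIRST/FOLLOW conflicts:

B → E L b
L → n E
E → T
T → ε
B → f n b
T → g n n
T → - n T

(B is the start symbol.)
No FIRST/FOLLOW conflicts.

Nullable non-terminals: E, T.
E has a nullable alternative but only one production, so nothing to check.

T: nullable alternative(s) T → ε; FOLLOW(T) = { 'b', 'n' }
  T → ε: FIRST \ {ε} = { } — this is the only nullable alternative, skip
  T → g n n: FIRST \ {ε} = { 'g' } — disjoint from FOLLOW(T)
  T → - n T: FIRST \ {ε} = { '-' } — disjoint from FOLLOW(T)

B, L have no nullable alternative, so no FIRST/FOLLOW check is needed there.

No FIRST/FOLLOW conflicts found.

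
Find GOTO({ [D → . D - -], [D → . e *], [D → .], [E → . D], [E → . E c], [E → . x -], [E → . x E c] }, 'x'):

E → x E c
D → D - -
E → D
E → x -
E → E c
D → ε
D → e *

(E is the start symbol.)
GOTO(I, 'x') = CLOSURE({ [A → αX.β] : [A → α.Xβ] ∈ I, X = 'x' })

Items with dot before 'x', with the dot advanced:
  [E → . x -] → [E → x . -]
  [E → . x E c] → [E → x . E c]
Closure of the advanced items:
  [E → x . E c] has the dot before E: add [E → . x E c], [E → . D], [E → . x -], [E → . E c]
  [E → . D] has the dot before D: add [D → . D - -], [D → .], [D → . e *]

GOTO = { [D → . D - -], [D → . e *], [D → .], [E → . D], [E → . E c], [E → . x -], [E → . x E c], [E → x . -], [E → x . E c] }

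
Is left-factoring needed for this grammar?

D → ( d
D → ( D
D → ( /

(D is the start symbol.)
Yes, D has productions with common prefix '('

Left-factoring is needed when two productions for the same non-terminal
share a common prefix on the right-hand side.

Productions for D:
  D → ( d
  D → ( D
  D → ( /

Found common prefix '(' in productions for D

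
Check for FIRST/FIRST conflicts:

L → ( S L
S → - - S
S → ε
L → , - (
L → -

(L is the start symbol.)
No FIRST/FIRST conflicts.

A FIRST/FIRST conflict occurs when two productions N → α and N → β for the same non-terminal have FIRST(α) ∩ FIRST(β) ≠ ∅ (with ε ∈ FIRST of a nullable right-hand side, so two nullable alternatives also conflict).

Productions for L:
  L → ( S L: FIRST = { '(' }
  L → , - (: FIRST = { ',' }
  L → -: FIRST = { '-' }
Productions for S:
  S → - - S: FIRST = { '-' }
  S → ε: FIRST = { ε }

All alternatives of each non-terminal have pairwise disjoint FIRST sets.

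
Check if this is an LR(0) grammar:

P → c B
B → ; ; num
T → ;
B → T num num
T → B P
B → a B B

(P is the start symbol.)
No. Shift-reduce conflict between [T → ; .] and [B → ; . ; num]

Augment with P' → P and build the canonical LR(0) collection (I0 = CLOSURE({[P' → . P]}), then GOTO on every symbol after a dot until no new states appear). It has 14 states:
  I0: { [P → . c B], [P' → . P] }  — shift
  I1: { [P' → P .] }  — accept
  I2: { [B → . ; ; num], [B → . T num num], [B → . a B B], [P → c . B], [T → . ;], [T → . B P] }  — shift
  I3: { [B → ; . ; num], [T → ; .] }  — shift, reduce
  I4: { [P → . c B], [P → c B .], [T → B . P] }  — shift, reduce
  I5: { [B → T . num num] }  — shift
  I6: { [B → . ; ; num], [B → . T num num], [B → . a B B], [B → a . B B], [T → . ;], [T → . B P] }  — shift
  I7: { [B → . ; ; num], [B → . T num num], [B → . a B B], [B → a B . B], [P → . c B], [T → . ;], [T → . B P], [T → B . P] }  — shift
  I8: { [B → a B B .], [P → . c B], [T → B . P] }  — shift, reduce
  I9: { [T → B P .] }  — reduce
  I10: { [B → T num . num] }  — shift
  I11: { [B → T num num .] }  — reduce
  I12: { [B → ; ; . num] }  — shift
  I13: { [B → ; ; num .] }  — reduce

Conflict in state I3:
  Shift-reduce conflict between [T → ; .] and [B → ; . ; num]
So the grammar is NOT LR(0).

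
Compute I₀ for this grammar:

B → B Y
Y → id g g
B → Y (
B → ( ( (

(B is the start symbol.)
First, augment the grammar with B' → B
I₀ = CLOSURE({ [B' → . B] }):
  [B' → . B] has the dot before B: add [B → . B Y], [B → . Y (], [B → . ( ( (]
  [B → . Y (] has the dot before Y: add [Y → . id g g]
No further items can be added.

I₀ = { [B → . ( ( (], [B → . B Y], [B → . Y (], [B' → . B], [Y → . id g g] }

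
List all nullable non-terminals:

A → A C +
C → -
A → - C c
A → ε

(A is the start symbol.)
{ 'A' }

A non-terminal is nullable if it can derive ε (the empty string): either it has an ε-production, or it has a production whose right-hand side consists entirely of nullable non-terminals.

ε-productions: A → ε
So A is immediately nullable.
No further non-terminal can be added: every production for the remaining non-terminals contains a terminal or a non-nullable non-terminal.
Nullable = { 'A' }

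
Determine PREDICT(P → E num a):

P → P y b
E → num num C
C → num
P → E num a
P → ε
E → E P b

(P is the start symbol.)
PREDICT(P → E num a) = (FIRST(RHS) \ {ε}) ∪ (FOLLOW(P) if ε ∈ FIRST(RHS), i.e. RHS ⇒* ε)
FIRST(E) = { 'num' }
FIRST(E num a) = { 'num' }
ε ∉ FIRST(E num a), so FOLLOW(P) is not added.
PREDICT(P → E num a) = { 'num' }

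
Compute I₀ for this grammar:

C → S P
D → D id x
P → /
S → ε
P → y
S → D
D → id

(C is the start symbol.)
{ [C → . S P], [C' → . C], [D → . D id x], [D → . id], [S → . D], [S → .] }

First, augment the grammar with C' → C
I₀ = CLOSURE({ [C' → . C] }):
  [C' → . C] has the dot before C: add [C → . S P]
  [C → . S P] has the dot before S: add [S → .], [S → . D]
  [S → . D] has the dot before D: add [D → . D id x], [D → . id]
No further items can be added.

I₀ = { [C → . S P], [C' → . C], [D → . D id x], [D → . id], [S → . D], [S → .] }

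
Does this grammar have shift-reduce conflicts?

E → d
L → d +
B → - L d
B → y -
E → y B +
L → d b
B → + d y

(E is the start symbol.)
No shift-reduce conflicts

A shift-reduce conflict occurs when an LR(0) state has both:
  - a complete (reduce) item [A → α .] (dot at the end), and
  - a shift item [B → β . c γ] (dot before a terminal).

Augment with E' → E and build the canonical LR(0) collection (I0 = CLOSURE({[E' → . E]}), then GOTO on every symbol after a dot until no new states appear). It has 17 states:
  I0: { [E → . d], [E → . y B +], [E' → . E] }  — shift
  I1: { [E' → E .] }  — accept
  I2: { [E → d .] }  — reduce
  I3: { [B → . + d y], [B → . - L d], [B → . y -], [E → y . B +] }  — shift
  I4: { [B → + . d y] }  — shift
  I5: { [B → - . L d], [L → . d +], [L → . d b] }  — shift
  I6: { [E → y B . +] }  — shift
  I7: { [B → y . -] }  — shift
  I8: { [B → y - .] }  — reduce
  I9: { [E → y B + .] }  — reduce
  I10: { [B → - L . d] }  — shift
  I11: { [L → d . +], [L → d . b] }  — shift
  I12: { [L → d + .] }  — reduce
  I13: { [L → d b .] }  — reduce
  I14: { [B → - L d .] }  — reduce
  I15: { [B → + d . y] }  — shift
  I16: { [B → + d y .] }  — reduce

No state contains both a complete item and a shift item.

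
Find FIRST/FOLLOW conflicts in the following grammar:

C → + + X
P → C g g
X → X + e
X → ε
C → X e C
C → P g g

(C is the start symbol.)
A FIRST/FOLLOW conflict occurs when a non-terminal N has a nullable alternative N → β (β ⇒* ε) and another alternative N → α with FIRST(α) ∩ FOLLOW(N) ≠ ∅: on such a lookahead the parser cannot decide between expanding α and letting N vanish via β.

Nullable non-terminals: X.
FIRST sets used below: FIRST(X) = { '+', ε }

X: nullable alternative(s) X → ε; FOLLOW(X) = { $, '+', 'e', 'g' }
  X → X + e: FIRST \ {ε} = { '+' } — overlaps FOLLOW(X) on { '+' }: CONFLICT
  X → ε: FIRST \ {ε} = { } — this is the only nullable alternative, skip

C, P have no nullable alternative, so no FIRST/FOLLOW check is needed there.

So the grammar has 1 FIRST/FOLLOW conflict (marked CONFLICT above).

Answer: Yes. X → X '+' e with FOLLOW(X) on { '+' }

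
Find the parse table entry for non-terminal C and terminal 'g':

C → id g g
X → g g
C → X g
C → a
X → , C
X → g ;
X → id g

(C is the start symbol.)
To find M[C, 'g'], we find productions for C where 'g' is in the predict set (PREDICT(N → α) = (FIRST(α) \ {ε}) ∪ (FOLLOW(N) if α ⇒* ε)).

Relevant sets:
  FIRST(X) = { ',', 'g', 'id' }

C → id g g: PREDICT = { 'id' }
C → X g: PREDICT = { ',', 'g', 'id' }
  'g' is in predict set, so this production goes in M[C, 'g']
C → a: PREDICT = { 'a' }

M[C, 'g'] = C → X g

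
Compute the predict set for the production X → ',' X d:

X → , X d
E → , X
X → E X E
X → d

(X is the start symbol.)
{ ',' }

PREDICT(X → ',' X d) = (FIRST(RHS) \ {ε}) ∪ (FOLLOW(X) if ε ∈ FIRST(RHS), i.e. RHS ⇒* ε)
FIRST(',' X d) = { ',' }
ε ∉ FIRST(',' X d), so FOLLOW(X) is not added.
PREDICT(X → ',' X d) = { ',' }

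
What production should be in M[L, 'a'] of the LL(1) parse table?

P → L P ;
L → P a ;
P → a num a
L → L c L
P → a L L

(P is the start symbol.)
L → P a ;, L → L c L

To find M[L, 'a'], we find productions for L where 'a' is in the predict set (PREDICT(N → α) = (FIRST(α) \ {ε}) ∪ (FOLLOW(N) if α ⇒* ε)).

Relevant sets:
  FIRST(P) = { 'a' }
  FIRST(L) = { 'a' }

L → P a ;: PREDICT = { 'a' }
  'a' is in predict set, so this production goes in M[L, 'a']
L → L c L: PREDICT = { 'a' }
  'a' is in predict set, so this production goes in M[L, 'a']

M[L, 'a'] = L → P a ;, L → L c L  (a multiply-defined cell — the grammar is not LL(1))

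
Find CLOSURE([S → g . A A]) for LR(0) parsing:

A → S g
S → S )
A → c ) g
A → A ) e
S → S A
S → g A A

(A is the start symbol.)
{ [A → . A ) e], [A → . S g], [A → . c ) g], [S → . S )], [S → . S A], [S → . g A A], [S → g . A A] }

Start with: [S → g . A A]
  [S → g . A A] has the dot before A: add [A → . S g], [A → . c ) g], [A → . A ) e]
  [A → . S g] has the dot before S: add [S → . S )], [S → . S A], [S → . g A A]
No further items can be added.

CLOSURE = { [A → . A ) e], [A → . S g], [A → . c ) g], [S → . S )], [S → . S A], [S → . g A A], [S → g . A A] }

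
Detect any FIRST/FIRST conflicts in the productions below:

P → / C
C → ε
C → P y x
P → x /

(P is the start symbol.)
No FIRST/FIRST conflicts.

A FIRST/FIRST conflict occurs when two productions N → α and N → β for the same non-terminal have FIRST(α) ∩ FIRST(β) ≠ ∅ (with ε ∈ FIRST of a nullable right-hand side, so two nullable alternatives also conflict).

FIRST sets of the non-terminals at (or reachable through a nullable prefix from) the front of some alternative:
  FIRST(P) = { '/', 'x' }

Productions for P:
  P → / C: FIRST = { '/' }
  P → x /: FIRST = { 'x' }
Productions for C:
  C → ε: FIRST = { ε }
  C → P y x: FIRST = { '/', 'x' }

All alternatives of each non-terminal have pairwise disjoint FIRST sets.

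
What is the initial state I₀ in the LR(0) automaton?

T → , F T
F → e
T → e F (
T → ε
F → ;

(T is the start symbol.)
First, augment the grammar with T' → T
I₀ = CLOSURE({ [T' → . T] }):
  [T' → . T] has the dot before T: add [T → . , F T], [T → . e F (], [T → .]
No further items can be added.

I₀ = { [T → . , F T], [T → . e F (], [T → .], [T' → . T] }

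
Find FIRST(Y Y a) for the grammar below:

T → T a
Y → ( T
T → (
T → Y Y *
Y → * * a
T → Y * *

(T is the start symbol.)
FIRST sets of the non-terminals involved (from the grammar, by fixed-point iteration):
  FIRST(Y) = { '(', '*' }

To compute FIRST(Y Y a), process the symbols left to right:
Symbol Y is a non-terminal. Add FIRST(Y) \ {ε} = { '(', '*' }
Y is not nullable (ε ∉ FIRST(Y)), so stop here.
FIRST(Y Y a) = { '(', '*' }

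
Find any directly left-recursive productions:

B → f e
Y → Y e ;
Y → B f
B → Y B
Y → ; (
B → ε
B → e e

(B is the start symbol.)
Yes, Y is left-recursive

Direct left recursion occurs when N → N α for some non-terminal N (the right-hand side begins with the left-hand side itself).

B → f e: starts with f
Y → Y e ;: LEFT RECURSIVE (starts with Y)
Y → B f: starts with B
B → Y B: starts with Y
Y → ; (: starts with ';'
B → ε: starts with ε
B → e e: starts with e

The grammar has direct left recursion on: Y.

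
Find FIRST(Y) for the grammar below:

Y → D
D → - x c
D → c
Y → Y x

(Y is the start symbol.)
{ '-', 'c' }

To compute FIRST(Y), examine every production with Y on the left-hand side, reading each right-hand side left to right until a non-nullable symbol is reached.

FIRST sets of the other non-terminals involved (by the same procedure, iterated to a fixed point):
  FIRST(D) = { '-', 'c' }

From Y → D:
  - D is a non-terminal: add FIRST(D) \ {ε} = { '-', 'c' }
    D is not nullable, so stop
From Y → Y x:
  - Y is the symbol being defined: contributes nothing new
    Y is not nullable, so stop

Collecting: FIRST(Y) = { '-', 'c' }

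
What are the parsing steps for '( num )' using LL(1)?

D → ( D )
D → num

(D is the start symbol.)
Stack is shown with the top on the left.

Stack    Input      Action
--------------------------
D $      ( num ) $  output D → ( D )
( D ) $  ( num ) $  match '('
D ) $    num ) $    output D → num
num ) $  num ) $    match 'num'
) $      ) $        match ')'
$        $          accept

The string is accepted.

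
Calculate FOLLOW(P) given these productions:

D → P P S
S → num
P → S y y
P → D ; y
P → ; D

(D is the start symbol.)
{ ';', 'num' }

In D → P P S: P is followed by P S, add FIRST(P S) \ {ε} = { ';', 'num' }
In D → P P S: P is followed by S, add FIRST(S) \ {ε} = { 'num' }

Taking the union: FOLLOW(P) = { ';', 'num' }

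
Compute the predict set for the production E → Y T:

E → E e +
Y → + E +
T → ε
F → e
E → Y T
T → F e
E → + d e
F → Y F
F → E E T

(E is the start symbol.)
PREDICT(E → Y T) = (FIRST(RHS) \ {ε}) ∪ (FOLLOW(E) if ε ∈ FIRST(RHS), i.e. RHS ⇒* ε)
FIRST(Y) = { '+' }
FIRST(Y T) = { '+' }
ε ∉ FIRST(Y T), so FOLLOW(E) is not added.
PREDICT(E → Y T) = { '+' }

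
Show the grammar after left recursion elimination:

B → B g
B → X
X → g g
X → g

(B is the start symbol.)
B is directly left-recursive. The standard transformation for
  A → A α₁ | ... | A α_m | β₁ | ... | β_n
is
  A  → β₁ A' | ... | β_n A'
  A' → α₁ A' | ... | α_m A' | ε

B → X becomes B → X B'
B → B g becomes B' → g B'
Add B' → ε

Productions for other non-terminals are unchanged:
  X → g g
  X → g

Resulting grammar:
B → X B'
B' → g B'
B' → ε
X → g g
X → g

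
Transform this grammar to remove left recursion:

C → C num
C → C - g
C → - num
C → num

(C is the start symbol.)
C → - num C'
C → num C'
C' → num C'
C' → - g C'
C' → ε

C is directly left-recursive. The standard transformation for
  A → A α₁ | ... | A α_m | β₁ | ... | β_n
is
  A  → β₁ A' | ... | β_n A'
  A' → α₁ A' | ... | α_m A' | ε

C → - num becomes C → - num C'
C → num becomes C → num C'
C → C num becomes C' → num C'
C → C - g becomes C' → - g C'
Add C' → ε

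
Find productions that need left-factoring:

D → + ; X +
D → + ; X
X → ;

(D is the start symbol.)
Yes, D has productions with common prefix '+ ; X'

Left-factoring is needed when two productions for the same non-terminal
share a common prefix on the right-hand side.

Productions for D:
  D → + ; X +
  D → + ; X

Found common prefix '+ ; X' in productions for D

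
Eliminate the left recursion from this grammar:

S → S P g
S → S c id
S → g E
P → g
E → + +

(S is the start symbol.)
S is directly left-recursive. The standard transformation for
  A → A α₁ | ... | A α_m | β₁ | ... | β_n
is
  A  → β₁ A' | ... | β_n A'
  A' → α₁ A' | ... | α_m A' | ε

S → g E becomes S → g E S'
S → S P g becomes S' → P g S'
S → S c id becomes S' → c id S'
Add S' → ε

Productions for other non-terminals are unchanged:
  P → g
  E → + +

Resulting grammar:
S → g E S'
S' → P g S'
S' → c id S'
S' → ε
P → g
E → + +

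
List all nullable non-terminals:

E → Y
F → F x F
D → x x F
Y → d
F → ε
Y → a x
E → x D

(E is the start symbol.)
ε-productions: F → ε
So F is immediately nullable.
No further non-terminal can be added: every production for the remaining non-terminals contains a terminal or a non-nullable non-terminal.
Nullable = { 'F' }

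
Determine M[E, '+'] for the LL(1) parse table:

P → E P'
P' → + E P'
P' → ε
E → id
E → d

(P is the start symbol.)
To find M[E, '+'], we find productions for E where '+' is in the predict set (PREDICT(N → α) = (FIRST(α) \ {ε}) ∪ (FOLLOW(N) if α ⇒* ε)).

E → id: PREDICT = { 'id' }
E → d: PREDICT = { 'd' }

M[E, '+'] is empty (no production applies)

Answer: Empty (error entry)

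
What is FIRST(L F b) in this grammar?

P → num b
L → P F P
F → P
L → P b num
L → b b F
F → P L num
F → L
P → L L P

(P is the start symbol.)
FIRST sets of the non-terminals involved (from the grammar, by fixed-point iteration):
  FIRST(L) = { 'b', 'num' }

To compute FIRST(L F b), process the symbols left to right:
Symbol L is a non-terminal. Add FIRST(L) \ {ε} = { 'b', 'num' }
L is not nullable (ε ∉ FIRST(L)), so stop here.
FIRST(L F b) = { 'b', 'num' }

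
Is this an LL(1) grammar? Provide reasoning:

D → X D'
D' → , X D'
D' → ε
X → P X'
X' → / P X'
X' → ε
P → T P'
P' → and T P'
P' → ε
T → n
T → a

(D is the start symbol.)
Yes, the grammar is LL(1).

A grammar is LL(1) if for each non-terminal N with multiple productions, the predict sets of those productions are pairwise disjoint, where PREDICT(N → α) = (FIRST(α) \ {ε}) ∪ (FOLLOW(N) if α ⇒* ε).

Relevant sets:
  FOLLOW(D') = { $ }
  FOLLOW(X') = { $, ',' }
  FOLLOW(P') = { $, ',', '/' }

For D':
  PREDICT(D' → ',' X D') = { ',' }
  PREDICT(D' → ε) = { $ }
For X':
  PREDICT(X' → '/' P X') = { '/' }
  PREDICT(X' → ε) = { $, ',' }
For P':
  PREDICT(P' → and T P') = { 'and' }
  PREDICT(P' → ε) = { $, ',', '/' }
For T:
  PREDICT(T → n) = { 'n' }
  PREDICT(T → a) = { 'a' }
D, X, P have a single production, so nothing to check there.

All predict sets are disjoint. The grammar IS LL(1).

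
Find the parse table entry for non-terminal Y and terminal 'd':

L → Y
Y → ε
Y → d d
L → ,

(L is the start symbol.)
Y → d d

To find M[Y, 'd'], we find productions for Y where 'd' is in the predict set (PREDICT(N → α) = (FIRST(α) \ {ε}) ∪ (FOLLOW(N) if α ⇒* ε)).

Relevant sets:
  FOLLOW(Y) = { $ }

Y → ε: PREDICT = { $ }
Y → d d: PREDICT = { 'd' }
  'd' is in predict set, so this production goes in M[Y, 'd']

M[Y, 'd'] = Y → d d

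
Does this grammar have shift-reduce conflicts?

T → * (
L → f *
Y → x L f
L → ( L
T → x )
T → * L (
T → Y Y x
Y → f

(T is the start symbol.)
Yes — I16: [T → * ( .] vs [L → . ( L]

A shift-reduce conflict occurs when an LR(0) state has both:
  - a complete (reduce) item [A → α .] (dot at the end), and
  - a shift item [B → β . c γ] (dot before a terminal).

Augment with T' → T and build the canonical LR(0) collection (I0 = CLOSURE({[T' → . T]}), then GOTO on every symbol after a dot until no new states appear). It has 19 states:
  I0: { [T → . * (], [T → . * L (], [T → . Y Y x], [T → . x )], [T' → . T], [Y → . f], [Y → . x L f] }  — shift
  I1: { [L → . ( L], [L → . f *], [T → * . (], [T → * . L (] }  — shift
  I2: { [T' → T .] }  — accept
  I3: { [T → Y . Y x], [Y → . f], [Y → . x L f] }  — shift
  I4: { [Y → f .] }  — reduce
  I5: { [L → . ( L], [L → . f *], [T → x . )], [Y → x . L f] }  — shift
  I6: { [L → ( . L], [L → . ( L], [L → . f *] }  — shift
  I7: { [T → x ) .] }  — reduce
  I8: { [Y → x L . f] }  — shift
  I9: { [L → f . *] }  — shift
  I10: { [L → f * .] }  — reduce
  I11: { [Y → x L f .] }  — reduce
  I12: { [L → ( L .] }  — reduce
  I13: { [T → Y Y . x] }  — shift
  I14: { [L → . ( L], [L → . f *], [Y → x . L f] }  — shift
  I15: { [T → Y Y x .] }  — reduce
  I16: { [L → ( . L], [L → . ( L], [L → . f *], [T → * ( .] }  — shift, reduce
  I17: { [T → * L . (] }  — shift
  I18: { [T → * L ( .] }  — reduce

I16 contains reduce item [T → * ( .] and shift items [L → . ( L], [L → . f *] — shift-reduce conflict.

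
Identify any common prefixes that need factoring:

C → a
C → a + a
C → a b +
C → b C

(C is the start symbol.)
Yes, C has productions with common prefix 'a'

Left-factoring is needed when two productions for the same non-terminal
share a common prefix on the right-hand side.

Productions for C:
  C → a
  C → a + a
  C → a b +
  C → b C

Found common prefix 'a' in productions for C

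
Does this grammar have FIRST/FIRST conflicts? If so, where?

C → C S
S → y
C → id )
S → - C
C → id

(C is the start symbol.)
Yes. C → C S / C → id ')' on { 'id' }; C → C S / C → id on { 'id' }; C → id ')' / C → id on { 'id' }

A FIRST/FIRST conflict occurs when two productions N → α and N → β for the same non-terminal have FIRST(α) ∩ FIRST(β) ≠ ∅ (with ε ∈ FIRST of a nullable right-hand side, so two nullable alternatives also conflict).

FIRST sets of the non-terminals at (or reachable through a nullable prefix from) the front of some alternative:
  FIRST(C) = { 'id' }

Productions for C:
  C → C S: FIRST = { 'id' }
  C → id ): FIRST = { 'id' }
  C → id: FIRST = { 'id' }
Productions for S:
  S → y: FIRST = { 'y' }
  S → - C: FIRST = { '-' }

Conflict for C: C → C S and C → id )
  Overlap: { 'id' }
Conflict for C: C → C S and C → id
  Overlap: { 'id' }
Conflict for C: C → id ) and C → id
  Overlap: { 'id' }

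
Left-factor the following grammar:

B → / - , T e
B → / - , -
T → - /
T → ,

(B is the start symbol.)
B → / - , B'
B' → T e
B' → -
T → - /
T → ,

Left-factoring transforms A → αβ₁ | αβ₂ into A → αA' and A' → β₁ | β₂
(α is the longest common prefix among the alternatives). Repeat until
no nonterminal has two alternatives with a common prefix.

Round 1: B has alternatives sharing prefix '/ - ,'. Introduce B': B → / - , B'
  Add: B' → T e
  Add: B' → -

No remaining common prefixes — done.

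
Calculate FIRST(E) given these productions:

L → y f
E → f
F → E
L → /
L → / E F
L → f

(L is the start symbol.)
To compute FIRST(E), examine every production with E on the left-hand side, reading each right-hand side left to right until a non-nullable symbol is reached.

From E → f:
  - f is a terminal: add 'f' and stop

Collecting: FIRST(E) = { 'f' }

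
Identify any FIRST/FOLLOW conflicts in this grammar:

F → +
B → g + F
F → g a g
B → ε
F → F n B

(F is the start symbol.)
No FIRST/FOLLOW conflicts.

Nullable non-terminals: B.

B: nullable alternative(s) B → ε; FOLLOW(B) = { $, 'n' }
  B → g + F: FIRST \ {ε} = { 'g' } — disjoint from FOLLOW(B)
  B → ε: FIRST \ {ε} = { } — this is the only nullable alternative, skip

F has no nullable alternative, so no FIRST/FOLLOW check is needed there.

No FIRST/FOLLOW conflicts found.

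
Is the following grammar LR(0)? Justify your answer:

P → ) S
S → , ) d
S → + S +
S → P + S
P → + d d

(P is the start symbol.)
Augment with P' → P and build the canonical LR(0) collection (I0 = CLOSURE({[P' → . P]}), then GOTO on every symbol after a dot until no new states appear). It has 16 states:
  I0: { [P → . ) S], [P → . + d d], [P' → . P] }  — shift
  I1: { [P → ) . S], [P → . ) S], [P → . + d d], [S → . + S +], [S → . , ) d], [S → . P + S] }  — shift
  I2: { [P → + . d d] }  — shift
  I3: { [P' → P .] }  — accept
  I4: { [P → + d . d] }  — shift
  I5: { [P → + d d .] }  — reduce
  I6: { [P → + . d d], [P → . ) S], [P → . + d d], [S → + . S +], [S → . + S +], [S → . , ) d], [S → . P + S] }  — shift
  I7: { [S → , . ) d] }  — shift
  I8: { [S → P . + S] }  — shift
  I9: { [P → ) S .] }  — reduce
  I10: { [P → . ) S], [P → . + d d], [S → . + S +], [S → . , ) d], [S → . P + S], [S → P + . S] }  — shift
  I11: { [S → P + S .] }  — reduce
  I12: { [S → , ) . d] }  — shift
  I13: { [S → , ) d .] }  — reduce
  I14: { [S → + S . +] }  — shift
  I15: { [S → + S + .] }  — reduce

Every state is either a pure shift/goto state or contains exactly one complete item and nothing to shift — no conflicts. The grammar is LR(0).

Answer: Yes, the grammar is LR(0)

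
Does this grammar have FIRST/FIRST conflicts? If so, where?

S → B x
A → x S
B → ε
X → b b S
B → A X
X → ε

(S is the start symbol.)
A FIRST/FIRST conflict occurs when two productions N → α and N → β for the same non-terminal have FIRST(α) ∩ FIRST(β) ≠ ∅ (with ε ∈ FIRST of a nullable right-hand side, so two nullable alternatives also conflict).

FIRST sets of the non-terminals at (or reachable through a nullable prefix from) the front of some alternative:
  FIRST(A) = { 'x' }

Productions for B:
  B → ε: FIRST = { ε }
  B → A X: FIRST = { 'x' }
Productions for X:
  X → b b S: FIRST = { 'b' }
  X → ε: FIRST = { ε }
S, A have only one production, so no FIRST/FIRST conflict is possible there.

All alternatives of each non-terminal have pairwise disjoint FIRST sets.

Answer: No FIRST/FIRST conflicts.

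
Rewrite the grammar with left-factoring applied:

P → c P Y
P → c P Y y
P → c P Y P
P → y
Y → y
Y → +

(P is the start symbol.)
P → c P Y P'
P' → ε
P' → y
P' → P
P → y
Y → y
Y → +

Left-factoring transforms A → αβ₁ | αβ₂ into A → αA' and A' → β₁ | β₂
(α is the longest common prefix among the alternatives). Repeat until
no nonterminal has two alternatives with a common prefix.

Round 1: P has alternatives sharing prefix 'c P Y'. Introduce P': P → c P Y P'
  Add: P' → ε
  Add: P' → y
  Add: P' → P

No remaining common prefixes — done.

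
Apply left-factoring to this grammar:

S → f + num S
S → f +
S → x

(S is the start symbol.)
S → f + S'
S' → num S
S' → ε
S → x

Left-factoring transforms A → αβ₁ | αβ₂ into A → αA' and A' → β₁ | β₂
(α is the longest common prefix among the alternatives). Repeat until
no nonterminal has two alternatives with a common prefix.

Round 1: S has alternatives sharing prefix 'f +'. Introduce S': S → f + S'
  Add: S' → num S
  Add: S' → ε

No remaining common prefixes — done.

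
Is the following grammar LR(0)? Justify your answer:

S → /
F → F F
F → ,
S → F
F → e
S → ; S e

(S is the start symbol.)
No. Shift-reduce conflict between [S → F .] and [F → . ,]

Augment with S' → S and build the canonical LR(0) collection (I0 = CLOSURE({[S' → . S]}), then GOTO on every symbol after a dot until no new states appear). It has 10 states:
  I0: { [F → . ,], [F → . F F], [F → . e], [S → . /], [S → . ; S e], [S → . F], [S' → . S] }  — shift
  I1: { [F → , .] }  — reduce
  I2: { [S → / .] }  — reduce
  I3: { [F → . ,], [F → . F F], [F → . e], [S → . /], [S → . ; S e], [S → . F], [S → ; . S e] }  — shift
  I4: { [F → . ,], [F → . F F], [F → . e], [F → F . F], [S → F .] }  — shift, reduce
  I5: { [S' → S .] }  — accept
  I6: { [F → e .] }  — reduce
  I7: { [F → . ,], [F → . F F], [F → . e], [F → F . F], [F → F F .] }  — shift, reduce
  I8: { [S → ; S . e] }  — shift
  I9: { [S → ; S e .] }  — reduce

Conflict in state I4:
  Shift-reduce conflict between [S → F .] and [F → . ,]
So the grammar is NOT LR(0).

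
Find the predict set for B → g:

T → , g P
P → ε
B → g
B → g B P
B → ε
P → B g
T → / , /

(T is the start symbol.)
PREDICT(B → g) = (FIRST(RHS) \ {ε}) ∪ (FOLLOW(B) if ε ∈ FIRST(RHS), i.e. RHS ⇒* ε)
FIRST(g) = { 'g' }
ε ∉ FIRST(g), so FOLLOW(B) is not added.
PREDICT(B → g) = { 'g' }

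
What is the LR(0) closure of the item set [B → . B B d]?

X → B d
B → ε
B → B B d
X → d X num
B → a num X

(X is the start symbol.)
Start with: [B → . B B d]
  [B → . B B d] has the dot before B: add [B → .], [B → . a num X]
No further items can be added.

CLOSURE = { [B → . B B d], [B → . a num X], [B → .] }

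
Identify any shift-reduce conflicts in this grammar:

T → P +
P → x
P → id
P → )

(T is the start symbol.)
A shift-reduce conflict occurs when an LR(0) state has both:
  - a complete (reduce) item [A → α .] (dot at the end), and
  - a shift item [B → β . c γ] (dot before a terminal).

Augment with T' → T and build the canonical LR(0) collection (I0 = CLOSURE({[T' → . T]}), then GOTO on every symbol after a dot until no new states appear). It has 7 states:
  I0: { [P → . )], [P → . id], [P → . x], [T → . P +], [T' → . T] }  — shift
  I1: { [P → ) .] }  — reduce
  I2: { [T → P . +] }  — shift
  I3: { [T' → T .] }  — accept
  I4: { [P → id .] }  — reduce
  I5: { [P → x .] }  — reduce
  I6: { [T → P + .] }  — reduce

No state contains both a complete item and a shift item.

Answer: No shift-reduce conflicts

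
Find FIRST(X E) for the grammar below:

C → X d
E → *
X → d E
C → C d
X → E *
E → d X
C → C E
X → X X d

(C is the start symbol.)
FIRST sets of the non-terminals involved (from the grammar, by fixed-point iteration):
  FIRST(X) = { '*', 'd' }

To compute FIRST(X E), process the symbols left to right:
Symbol X is a non-terminal. Add FIRST(X) \ {ε} = { '*', 'd' }
X is not nullable (ε ∉ FIRST(X)), so stop here.
FIRST(X E) = { '*', 'd' }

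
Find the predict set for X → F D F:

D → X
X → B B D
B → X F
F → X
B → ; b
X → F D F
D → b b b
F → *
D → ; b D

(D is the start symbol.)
PREDICT(X → F D F) = (FIRST(RHS) \ {ε}) ∪ (FOLLOW(X) if ε ∈ FIRST(RHS), i.e. RHS ⇒* ε)
FIRST(F) = { '*', ';' }
FIRST(F D F) = { '*', ';' }
ε ∉ FIRST(F D F), so FOLLOW(X) is not added.
PREDICT(X → F D F) = { '*', ';' }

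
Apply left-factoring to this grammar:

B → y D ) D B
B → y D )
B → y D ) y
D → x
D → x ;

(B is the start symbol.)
B → y D ) B'
B' → D B
B' → ε
B' → y
D → x D'
D' → ε
D' → ;

Left-factoring transforms A → αβ₁ | αβ₂ into A → αA' and A' → β₁ | β₂
(α is the longest common prefix among the alternatives). Repeat until
no nonterminal has two alternatives with a common prefix.

Round 1: B has alternatives sharing prefix 'y D )'. Introduce B': B → y D ) B'
  Add: B' → D B
  Add: B' → ε
  Add: B' → y

Round 2: D has alternatives sharing prefix 'x'. Introduce D': D → x D'
  Add: D' → ε
  Add: D' → ;

No remaining common prefixes — done.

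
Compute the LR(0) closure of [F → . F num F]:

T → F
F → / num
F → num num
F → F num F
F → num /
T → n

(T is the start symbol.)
To compute CLOSURE, for each item [A → α.Bβ] where B is a non-terminal, add [B → .γ] for all productions B → γ; repeat for the newly added items until nothing changes.

Start with: [F → . F num F]
  [F → . F num F] has the dot before F: add [F → . / num], [F → . num num], [F → . num /]
No further items can be added.

CLOSURE = { [F → . / num], [F → . F num F], [F → . num /], [F → . num num] }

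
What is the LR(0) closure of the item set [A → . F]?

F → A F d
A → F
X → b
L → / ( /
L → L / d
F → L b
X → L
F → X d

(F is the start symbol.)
{ [A → . F], [F → . A F d], [F → . L b], [F → . X d], [L → . / ( /], [L → . L / d], [X → . L], [X → . b] }

To compute CLOSURE, for each item [A → α.Bβ] where B is a non-terminal, add [B → .γ] for all productions B → γ; repeat for the newly added items until nothing changes.

Start with: [A → . F]
  [A → . F] has the dot before F: add [F → . A F d], [F → . L b], [F → . X d]
  [F → . A F d] has the dot before A: all A-items already present
  [F → . L b] has the dot before L: add [L → . / ( /], [L → . L / d]
  [F → . X d] has the dot before X: add [X → . b], [X → . L]
No further items can be added.

CLOSURE = { [A → . F], [F → . A F d], [F → . L b], [F → . X d], [L → . / ( /], [L → . L / d], [X → . L], [X → . b] }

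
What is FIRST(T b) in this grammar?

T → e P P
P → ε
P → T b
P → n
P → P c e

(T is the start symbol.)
FIRST sets of the non-terminals involved (from the grammar, by fixed-point iteration):
  FIRST(T) = { 'e' }

To compute FIRST(T b), process the symbols left to right:
Symbol T is a non-terminal. Add FIRST(T) \ {ε} = { 'e' }
T is not nullable (ε ∉ FIRST(T)), so stop here.
FIRST(T b) = { 'e' }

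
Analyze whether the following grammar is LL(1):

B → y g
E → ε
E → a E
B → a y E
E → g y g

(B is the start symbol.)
Yes, the grammar is LL(1).

Relevant sets:
  FOLLOW(E) = { $ }

For B:
  PREDICT(B → y g) = { 'y' }
  PREDICT(B → a y E) = { 'a' }
For E:
  PREDICT(E → ε) = { $ }
  PREDICT(E → a E) = { 'a' }
  PREDICT(E → g y g) = { 'g' }

All predict sets are disjoint. The grammar IS LL(1).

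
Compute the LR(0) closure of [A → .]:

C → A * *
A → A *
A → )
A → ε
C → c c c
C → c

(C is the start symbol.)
Start with: [A → .]
The dot is at the end, so nothing is added.

CLOSURE = { [A → .] }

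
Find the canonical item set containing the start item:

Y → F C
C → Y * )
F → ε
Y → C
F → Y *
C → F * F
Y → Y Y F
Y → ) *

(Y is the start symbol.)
First, augment the grammar with Y' → Y
I₀ = CLOSURE({ [Y' → . Y] }):
  [Y' → . Y] has the dot before Y: add [Y → . F C], [Y → . C], [Y → . Y Y F], [Y → . ) *]
  [Y → . F C] has the dot before F: add [F → .], [F → . Y *]
  [Y → . C] has the dot before C: add [C → . Y * )], [C → . F * F]
No further items can be added.

I₀ = { [C → . F * F], [C → . Y * )], [F → . Y *], [F → .], [Y → . ) *], [Y → . C], [Y → . F C], [Y → . Y Y F], [Y' → . Y] }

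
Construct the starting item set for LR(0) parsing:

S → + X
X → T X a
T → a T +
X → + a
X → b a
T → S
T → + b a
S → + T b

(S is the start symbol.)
{ [S → . + T b], [S → . + X], [S' → . S] }

First, augment the grammar with S' → S
I₀ = CLOSURE({ [S' → . S] }):
  [S' → . S] has the dot before S: add [S → . + X], [S → . + T b]
No further items can be added.

I₀ = { [S → . + T b], [S → . + X], [S' → . S] }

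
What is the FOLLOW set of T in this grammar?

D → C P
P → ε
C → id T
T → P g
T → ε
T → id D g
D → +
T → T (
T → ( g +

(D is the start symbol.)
In C → id T: T is at the end, add FOLLOW(C)
In T → T (: T is followed by '(', add FIRST('(') \ {ε} = { '(' }

The FOLLOW sets referred to above (computed the same way, to a fixed point):
  FOLLOW(C) = { $, 'g' }

Taking the union: FOLLOW(T) = { $, '(', 'g' }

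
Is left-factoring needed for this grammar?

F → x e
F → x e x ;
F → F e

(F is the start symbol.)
Yes, F has productions with common prefix 'x e'

Left-factoring is needed when two productions for the same non-terminal
share a common prefix on the right-hand side.

Productions for F:
  F → x e
  F → x e x ;
  F → F e

Found common prefix 'x e' in productions for F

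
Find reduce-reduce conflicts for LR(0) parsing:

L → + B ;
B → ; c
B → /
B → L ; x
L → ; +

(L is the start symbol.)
A reduce-reduce conflict occurs when an LR(0) state has two complete items [A → α .] and [B → β .] — both call for a reduction, and with no lookahead the parser cannot choose between them.

Augment with L' → L and build the canonical LR(0) collection (I0 = CLOSURE({[L' → . L]}), then GOTO on every symbol after a dot until no new states appear). It has 13 states:
  I0: { [L → . + B ;], [L → . ; +], [L' → . L] }  — shift
  I1: { [B → . /], [B → . ; c], [B → . L ; x], [L → + . B ;], [L → . + B ;], [L → . ; +] }  — shift
  I2: { [L → ; . +] }  — shift
  I3: { [L' → L .] }  — accept
  I4: { [L → ; + .] }  — reduce
  I5: { [B → / .] }  — reduce
  I6: { [B → ; . c], [L → ; . +] }  — shift
  I7: { [L → + B . ;] }  — shift
  I8: { [B → L . ; x] }  — shift
  I9: { [B → L ; . x] }  — shift
  I10: { [B → L ; x .] }  — reduce
  I11: { [L → + B ; .] }  — reduce
  I12: { [B → ; c .] }  — reduce

No state contains more than one complete item.

Answer: No reduce-reduce conflicts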